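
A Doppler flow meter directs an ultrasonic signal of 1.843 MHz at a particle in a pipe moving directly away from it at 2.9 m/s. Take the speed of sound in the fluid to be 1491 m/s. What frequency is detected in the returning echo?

At the particle in a pipe (a moving observer), f₁ = f₀ · (v − u)/v = 1.843 × 1488.1/1491 ≈ 1.8394 MHz.
The reflection then acts as a moving source: f₂ = f₁ · v/(v + u) ≈ 1.8358 MHz.
Equivalently f₂ = f₀ · (v − u)/(v + u).

1.8358 MHz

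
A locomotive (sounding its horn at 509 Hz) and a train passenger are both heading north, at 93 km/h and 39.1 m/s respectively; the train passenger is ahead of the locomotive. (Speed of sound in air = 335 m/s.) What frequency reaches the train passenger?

487 Hz

93 km/h = 25.83 m/s.
The train passenger is ahead, so the locomotive is moving toward it while the train passenger is moving away from the locomotive.
Both move, so f' = f · (v − v_o)/(v − v_s).
f' = 509 × (335 − 39.1)/(335 − 25.83) = 509 × 295.9/309.17 ≈ 487 Hz.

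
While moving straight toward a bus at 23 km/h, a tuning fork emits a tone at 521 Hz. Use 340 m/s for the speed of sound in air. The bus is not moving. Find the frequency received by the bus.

531 Hz

23 km/h = 6.389 m/s.
With the source moving toward a stationary observer, f' = f · v/(v − v_s).
f' = 521 × 340/(340 − 6.389) = 521 × 340/333.6 ≈ 531 Hz.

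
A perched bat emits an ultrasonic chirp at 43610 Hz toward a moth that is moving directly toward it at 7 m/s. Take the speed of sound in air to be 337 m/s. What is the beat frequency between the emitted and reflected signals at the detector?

1850 Hz

The moth first receives the wave as a moving observer: f₁ = f₀ · (v + u)/v = 43610 × (337 + 7)/337 ≈ 44516 Hz.
The reflection then acts as a moving source: f₂ = f₁ · v/(v − u) ≈ 45460 Hz.
Equivalently f₂ = f₀ · (v + u)/(v − u).
Beat frequency: |f₂ − f₀| = 2u·f₀/(v − u) = 2 × 7 × 43610/330 ≈ 1850 Hz.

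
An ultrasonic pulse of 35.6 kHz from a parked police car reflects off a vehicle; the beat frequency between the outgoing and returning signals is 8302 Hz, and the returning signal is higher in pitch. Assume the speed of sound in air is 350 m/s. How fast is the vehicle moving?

37 m/s

Double Doppler shift off a moving reflector: f₂ = f₀ · (v + u)/(v − u) (u > 0 toward emitter).
Returning signal is higher, so f₂ = f₀ + Δf = 35600 + 8302 = 43902 Hz.
Rearranging, u = v · (f₂ − f₀)/(f₂ + f₀) = 350 × 8302/79502 ≈ 37 m/s.
So the vehicle is moving at 37 m/s toward the emitter.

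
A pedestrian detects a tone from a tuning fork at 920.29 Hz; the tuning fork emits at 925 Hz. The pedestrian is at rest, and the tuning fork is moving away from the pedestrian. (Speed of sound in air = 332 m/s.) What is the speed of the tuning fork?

f' = f · v/(v + v_s) ⇒ v_s = v · |1 − f/f'|.
v_s = 332 × |1 − 925/920.29| = 332 × 0.005118 ≈ 1.70 m/s.

1.70 m/s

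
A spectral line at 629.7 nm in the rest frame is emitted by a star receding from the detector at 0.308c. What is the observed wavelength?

865.7 nm

Relativistic Doppler for wavelength: λ' = λ₀ · √((1 + β)/(1 − β)).
λ' = 629.7 × √(1.3080/0.6920) = 629.7 × 1.37484 ≈ 865.7 nm.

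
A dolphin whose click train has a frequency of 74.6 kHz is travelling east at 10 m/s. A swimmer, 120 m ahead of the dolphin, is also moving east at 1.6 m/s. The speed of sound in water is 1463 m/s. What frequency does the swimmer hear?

75.0 kHz

The swimmer is ahead, so the dolphin is moving toward it while the swimmer is moving away from the dolphin.
With source approaching and observer receding, f' = f · (v − v_o)/(v − v_s).
f' = 74.6 × (1463 − 1.6)/(1463 − 10) = 74.6 × 1461.4/1453 ≈ 75.0 kHz.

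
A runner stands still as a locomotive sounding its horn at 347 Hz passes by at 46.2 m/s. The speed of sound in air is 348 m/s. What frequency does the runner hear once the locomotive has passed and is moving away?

306 Hz

Receding: f₂ = f · v/(v + v_s) = 347 × 348/394.2 ≈ 306 Hz.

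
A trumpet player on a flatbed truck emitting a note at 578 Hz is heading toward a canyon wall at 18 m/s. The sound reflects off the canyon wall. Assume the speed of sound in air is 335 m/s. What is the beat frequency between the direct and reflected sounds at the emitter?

66 Hz

The canyon wall receives the sound from a moving source: f₁ = f₀ · v/(v − v_e) = 578 × 335/317 ≈ 610.8 Hz.
On the return leg the trumpet player on a flatbed truck is a moving observer: f₂ = f₁ · (v + v_e)/v = 610.8 × 353/335 ≈ 643.6 Hz.
Beat against the emitted tone: |f₂ − f₀| = 2v_e·f₀/(v − v_e) = 2 × 18 × 578/317 ≈ 66 Hz.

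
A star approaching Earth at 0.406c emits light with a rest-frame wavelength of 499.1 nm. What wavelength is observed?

Relativistic Doppler for wavelength: λ' = λ₀ · √((1 − β)/(1 + β)).
λ' = 499.1 × √(0.5940/1.4060) = 499.1 × 0.64998 ≈ 324.4 nm.

324.4 nm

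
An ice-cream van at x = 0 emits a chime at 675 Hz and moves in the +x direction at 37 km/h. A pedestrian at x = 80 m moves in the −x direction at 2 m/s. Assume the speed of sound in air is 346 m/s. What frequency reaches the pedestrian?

37 km/h = 10.28 m/s.
The observer lies on the +x side, so the source is heading toward the observer and the observer is heading toward the source.
Both move, so f' = f · (v + v_o)/(v − v_s).
f' = 675 × (346 + 2)/(346 − 10.28) = 675 × 348/335.72 ≈ 700 Hz.

700 Hz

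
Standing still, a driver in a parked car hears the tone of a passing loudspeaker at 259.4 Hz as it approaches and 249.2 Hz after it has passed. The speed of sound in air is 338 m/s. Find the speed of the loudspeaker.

f₁/f₂ = (v + v_s)/(v − v_s), so v_s = v · (f₁ − f₂)/(f₁ + f₂).
v_s = 338 × (259.4 − 249.2)/(259.4 + 249.2) = 338 × 10.2/508.6 ≈ 6.8 m/s.

6.8 m/s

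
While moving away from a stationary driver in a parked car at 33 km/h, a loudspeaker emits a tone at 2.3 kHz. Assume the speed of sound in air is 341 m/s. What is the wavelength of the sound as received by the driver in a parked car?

33 km/h = 9.167 m/s.
With the source moving away from a stationary observer, f' = f · v/(v + v_s).
f' = 2.3 × 341/(341 + 9.167) ≈ 2.24 kHz.
λ' = v/f' = 341/2239.79 ≈ 15.2 cm.

15.2 cm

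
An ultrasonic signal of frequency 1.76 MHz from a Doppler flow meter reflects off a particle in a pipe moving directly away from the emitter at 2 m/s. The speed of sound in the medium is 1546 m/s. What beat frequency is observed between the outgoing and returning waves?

The particle in a pipe first receives the wave as a moving observer: f₁ = f₀ · (v − u)/v = 1.76 × (1546 − 2)/1546 ≈ 1.75772 MHz.
On reflection it acts as a source moving away from the stationary detector: f₂ = f₁ · v/(v + u) = 1.75772 × 1546/1548 ≈ 1.75545 MHz.
Equivalently f₂ = f₀ · (v − u)/(v + u).
Beat frequency (with f₀ = 1760000 Hz): |f₂ − f₀| = 2u·f₀/(v + u) = 2 × 2 × 1760000/1548 ≈ 4548 Hz.

4548 Hz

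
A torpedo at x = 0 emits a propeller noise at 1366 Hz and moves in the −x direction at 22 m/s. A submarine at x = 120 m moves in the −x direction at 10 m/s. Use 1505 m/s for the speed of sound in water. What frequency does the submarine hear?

1355 Hz

The observer lies on the +x side, so the source is heading away from the observer and the observer is heading toward the source.
Both move, so f' = f · (v + v_o)/(v + v_s).
f' = 1366 × (1505 + 10)/(1505 + 22) = 1366 × 1515/1527 ≈ 1355 Hz.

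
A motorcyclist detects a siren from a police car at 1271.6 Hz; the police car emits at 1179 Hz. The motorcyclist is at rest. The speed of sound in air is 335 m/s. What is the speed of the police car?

24.4 m/s

f' > f, so the police car is approaching.
f' = f · v/(v − v_s) ⇒ v_s = v · |1 − f/f'|.
v_s = 335 × |1 − 1179/1271.6| = 335 × 0.07282 ≈ 24.4 m/s.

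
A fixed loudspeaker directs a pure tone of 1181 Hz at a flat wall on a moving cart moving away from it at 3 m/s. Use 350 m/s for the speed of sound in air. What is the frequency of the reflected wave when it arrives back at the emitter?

1161 Hz

The flat wall on a moving cart first receives the wave as a moving observer: f₁ = f₀ · (v − u)/v = 1181 × (350 − 3)/350 ≈ 1171 Hz.
The reflection then acts as a moving source: f₂ = f₁ · v/(v + u) ≈ 1161 Hz.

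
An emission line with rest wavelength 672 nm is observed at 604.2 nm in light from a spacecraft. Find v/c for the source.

0.106c

λ'/λ₀ = 0.8991 < 1 (blueshift), so the source is approaching.
λ'/λ₀ = √((1 − β)/(1 + β)) for an approaching source ⇒ β = (1 − r²)/(1 + r²) with r = λ'/λ₀.
β = (1 − 0.8084)/(1 + 0.8084) ≈ 0.106.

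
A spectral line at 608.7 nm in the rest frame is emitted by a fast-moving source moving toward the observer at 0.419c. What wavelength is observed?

Relativistic Doppler for wavelength: λ' = λ₀ · √((1 − β)/(1 + β)).
λ' = 608.7 × √(0.5810/1.4190) = 608.7 × 0.63988 ≈ 389.5 nm.

389.5 nm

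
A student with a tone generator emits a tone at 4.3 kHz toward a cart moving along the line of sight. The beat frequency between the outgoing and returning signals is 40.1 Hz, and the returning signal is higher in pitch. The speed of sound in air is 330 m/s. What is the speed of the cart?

1.53 m/s

Double Doppler shift off a moving reflector: f₂ = f₀ · (v + u)/(v − u) (u > 0 toward emitter).
Returning signal is higher, so f₂ = f₀ + Δf = 4300 + 40.1 = 4340.1 Hz.
Rearranging, u = v · (f₂ − f₀)/(f₂ + f₀) = 330 × 40.1/8640.1 ≈ 1.53 m/s.
So the cart is moving at 1.53 m/s toward the emitter.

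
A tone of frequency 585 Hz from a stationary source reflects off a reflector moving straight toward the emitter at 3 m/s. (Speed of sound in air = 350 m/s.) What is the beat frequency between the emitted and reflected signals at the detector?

At the reflector (a moving observer), f₁ = f₀ · (v + u)/v = 585 × 353/350 ≈ 590.01 Hz.
The reflection then acts as a moving source: f₂ = f₁ · v/(v − u) ≈ 595.12 Hz.
Equivalently f₂ = f₀ · (v + u)/(v − u).
Beat frequency: |f₂ − f₀| = 2u·f₀/(v − u) = 2 × 3 × 585/347 ≈ 10.1 Hz.

10.1 Hz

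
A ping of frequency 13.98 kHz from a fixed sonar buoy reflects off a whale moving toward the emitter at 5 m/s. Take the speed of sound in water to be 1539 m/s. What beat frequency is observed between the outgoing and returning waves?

91 Hz

The whale first receives the wave as a moving observer: f₁ = f₀ · (v + u)/v = 13.98 × (1539 + 5)/1539 ≈ 14.0254 kHz.
On reflection it acts as a source moving toward the stationary detector: f₂ = f₁ · v/(v − u) = 14.0254 × 1539/1534 ≈ 14.0711 kHz.
Equivalently f₂ = f₀ · (v + u)/(v − u).
Beat frequency (with f₀ = 13980 Hz): |f₂ − f₀| = 2u·f₀/(v − u) = 2 × 5 × 13980/1534 ≈ 91 Hz.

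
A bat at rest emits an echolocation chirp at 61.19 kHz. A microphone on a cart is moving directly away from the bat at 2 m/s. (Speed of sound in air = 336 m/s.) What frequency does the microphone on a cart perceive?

60.8 kHz

Only the observer moves, away from the source, so f' = f · (v − v_o)/v.
f' = 61.19 × (336 − 2)/336 = 61.19 × 334/336 ≈ 60.8 kHz.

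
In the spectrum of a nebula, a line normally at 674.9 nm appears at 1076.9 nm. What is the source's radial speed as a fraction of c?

λ'/λ₀ = 1.5956 > 1 (redshift), so the source is receding.
λ'/λ₀ = √((1 + β)/(1 − β)) for a receding source ⇒ β = (r² − 1)/(r² + 1) with r = λ'/λ₀.
β = (2.5461 − 1)/(2.5461 + 1) ≈ 0.436.

0.436c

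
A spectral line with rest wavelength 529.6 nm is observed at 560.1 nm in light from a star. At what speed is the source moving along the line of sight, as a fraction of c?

λ'/λ₀ = 1.0576 > 1 (redshift), so the source is receding.
λ'/λ₀ = √((1 + β)/(1 − β)) for a receding source ⇒ β = (r² − 1)/(r² + 1) with r = λ'/λ₀.
β = (1.1185 − 1)/(1.1185 + 1) ≈ 0.056.

0.056c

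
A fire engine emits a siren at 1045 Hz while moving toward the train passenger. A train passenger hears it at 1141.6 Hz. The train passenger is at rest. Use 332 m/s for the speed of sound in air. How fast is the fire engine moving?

28 m/s

f' = f · v/(v − v_s) ⇒ v_s = v · |1 − f/f'|.
v_s = 332 × |1 − 1045/1141.6| = 332 × 0.08462 ≈ 28 m/s.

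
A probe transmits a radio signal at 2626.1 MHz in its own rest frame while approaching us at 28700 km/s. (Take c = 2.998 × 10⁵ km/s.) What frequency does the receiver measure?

β = v/c = 28700/299800 = 0.0957.
Relativistic Doppler for frequency: f' = f₀ · √((1 + β)/(1 − β)).
f' = 2626.1 × √(1.0957/0.9043) = 2626.1 × 1.10079 ≈ 2890.8 MHz.

2890.8 MHz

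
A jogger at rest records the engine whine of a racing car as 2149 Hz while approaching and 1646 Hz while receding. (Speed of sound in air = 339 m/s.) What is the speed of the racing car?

45 m/s

f₁/f₂ = (v + v_s)/(v − v_s), so v_s = v · (f₁ − f₂)/(f₁ + f₂).
v_s = 339 × (2149 − 1646)/(2149 + 1646) = 339 × 503/3795 ≈ 45 m/s.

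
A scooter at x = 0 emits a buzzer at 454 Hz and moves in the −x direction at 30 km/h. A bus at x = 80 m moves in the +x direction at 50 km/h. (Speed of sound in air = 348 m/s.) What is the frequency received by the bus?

30 km/h = 8.333 m/s; 50 km/h = 13.89 m/s.
The observer lies on the +x side, so the source is heading away from the observer and the observer is heading away from the source.
With source receding and observer receding, f' = f · (v − v_o)/(v + v_s).
f' = 454 × (348 − 13.89)/(348 + 8.333) = 454 × 334.11/356.33 ≈ 426 Hz.

426 Hz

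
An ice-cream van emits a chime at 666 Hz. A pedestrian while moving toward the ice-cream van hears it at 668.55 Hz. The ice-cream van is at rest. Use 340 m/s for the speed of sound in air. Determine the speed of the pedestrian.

f' = f · (v + v_o)/v ⇒ v_o = v · |f'/f − 1|.
v_o = 340 × |668.55/666 − 1| = 340 × 0.003829 ≈ 1.30 m/s.

1.30 m/s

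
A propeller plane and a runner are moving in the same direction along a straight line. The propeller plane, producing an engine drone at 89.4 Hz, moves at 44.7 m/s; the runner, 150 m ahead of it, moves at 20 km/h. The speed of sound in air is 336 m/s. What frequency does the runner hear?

101 Hz

20 km/h = 5.556 m/s.
The runner is ahead, so the propeller plane is moving toward it while the runner is moving away from the propeller plane.
With source approaching and observer receding, f' = f · (v − v_o)/(v − v_s).
f' = 89.4 × (336 − 5.556)/(336 − 44.7) = 89.4 × 330.44/291.3 ≈ 101 Hz.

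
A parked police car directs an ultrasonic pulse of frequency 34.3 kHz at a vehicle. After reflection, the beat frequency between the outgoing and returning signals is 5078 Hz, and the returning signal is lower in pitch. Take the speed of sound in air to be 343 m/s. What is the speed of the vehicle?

27 m/s

Double Doppler shift off a moving reflector: f₂ = f₀ · (v + u)/(v − u) (u > 0 toward emitter).
Returning signal is lower, so f₂ = f₀ − Δf = 34300 − 5078 = 29222 Hz.
Rearranging, u = v · (f₂ − f₀)/(f₂ + f₀) = 343 × -5078/63522 ≈ -27 m/s.
So the vehicle is moving at 27 m/s away from the emitter.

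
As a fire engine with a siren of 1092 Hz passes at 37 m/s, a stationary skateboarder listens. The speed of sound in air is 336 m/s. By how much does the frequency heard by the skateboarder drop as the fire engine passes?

Approaching: f₁ = f · v/(v − v_s) = 1092 × 336/299 ≈ 1227 Hz.
Receding: f₂ = f · v/(v + v_s) = 1092 × 336/373 ≈ 984 Hz.
Drop: f₁ − f₂ = 2f·v·v_s/(v² − v_s²) = 2 × 1092 × 336 × 37/(336² − 37²) ≈ 243 Hz.

243 Hz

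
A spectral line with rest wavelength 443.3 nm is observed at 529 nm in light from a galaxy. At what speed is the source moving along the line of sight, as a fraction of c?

λ'/λ₀ = 1.1933 > 1 (redshift), so the source is receding.
λ'/λ₀ = √((1 + β)/(1 − β)) for a receding source ⇒ β = (r² − 1)/(r² + 1) with r = λ'/λ₀.
β = (1.4240 − 1)/(1.4240 + 1) ≈ 0.175.

0.175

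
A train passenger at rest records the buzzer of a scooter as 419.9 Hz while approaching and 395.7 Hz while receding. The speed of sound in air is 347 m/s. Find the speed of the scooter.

f₁/f₂ = (v + v_s)/(v − v_s), so v_s = v · (f₁ − f₂)/(f₁ + f₂).
v_s = 347 × (419.9 − 395.7)/(419.9 + 395.7) = 347 × 24.2/815.6 ≈ 10.3 m/s.

10.3 m/s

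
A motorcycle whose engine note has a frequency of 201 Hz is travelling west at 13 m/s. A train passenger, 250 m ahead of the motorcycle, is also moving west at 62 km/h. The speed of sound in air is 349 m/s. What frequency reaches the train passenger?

198 Hz

62 km/h = 17.22 m/s.
The train passenger is ahead, so the motorcycle is moving toward it while the train passenger is moving away from the motorcycle.
Both move, so f' = f · (v − v_o)/(v − v_s).
f' = 201 × (349 − 17.22)/(349 − 13) = 201 × 331.78/336 ≈ 198 Hz.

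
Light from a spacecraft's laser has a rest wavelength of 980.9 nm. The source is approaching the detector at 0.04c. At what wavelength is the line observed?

Relativistic Doppler for wavelength: λ' = λ₀ · √((1 − β)/(1 + β)).
λ' = 980.9 × √(0.9600/1.0400) = 980.9 × 0.96077 ≈ 942.4 nm.

942.4 nm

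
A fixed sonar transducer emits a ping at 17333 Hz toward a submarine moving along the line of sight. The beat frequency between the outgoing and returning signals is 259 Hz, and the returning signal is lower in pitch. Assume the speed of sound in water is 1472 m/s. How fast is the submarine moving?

11.1 m/s

Double Doppler shift off a moving reflector: f₂ = f₀ · (v + u)/(v − u) (u > 0 toward emitter).
Returning signal is lower, so f₂ = f₀ − Δf = 17333 − 259 = 17074 Hz.
Rearranging, u = v · (f₂ − f₀)/(f₂ + f₀) = 1472 × -259/34407 ≈ -11.1 m/s.
So the submarine is moving at 11.1 m/s away from the emitter.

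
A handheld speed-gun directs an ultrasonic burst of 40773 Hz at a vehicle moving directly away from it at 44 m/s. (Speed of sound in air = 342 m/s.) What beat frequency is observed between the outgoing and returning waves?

9295 Hz

The vehicle first receives the wave as a moving observer: f₁ = f₀ · (v − u)/v = 40773 × (342 − 44)/342 ≈ 35527 Hz.
The reflection then acts as a moving source: f₂ = f₁ · v/(v + u) ≈ 31478 Hz.
Beat frequency: |f₂ − f₀| = 2u·f₀/(v + u) = 2 × 44 × 40773/386 ≈ 9295 Hz.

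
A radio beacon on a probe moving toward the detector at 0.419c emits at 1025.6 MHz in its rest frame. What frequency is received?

Relativistic Doppler for frequency: f' = f₀ · √((1 + β)/(1 − β)).
f' = 1025.6 × √(1.4190/0.5810) = 1025.6 × 1.56280 ≈ 1602.8 MHz.

1602.8 MHz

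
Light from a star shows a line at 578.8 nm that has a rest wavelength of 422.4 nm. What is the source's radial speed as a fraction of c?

λ'/λ₀ = 1.3703 > 1 (redshift), so the source is receding.
λ'/λ₀ = √((1 + β)/(1 − β)) for a receding source ⇒ β = (r² − 1)/(r² + 1) with r = λ'/λ₀.
β = (1.8776 − 1)/(1.8776 + 1) ≈ 0.305.

0.305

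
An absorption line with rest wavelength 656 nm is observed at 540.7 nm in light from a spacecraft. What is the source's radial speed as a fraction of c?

0.191

λ'/λ₀ = 0.8242 < 1 (blueshift), so the source is approaching.
λ'/λ₀ = √((1 − β)/(1 + β)) for an approaching source ⇒ β = (1 − r²)/(1 + r²) with r = λ'/λ₀.
β = (1 − 0.6794)/(1 + 0.6794) ≈ 0.191.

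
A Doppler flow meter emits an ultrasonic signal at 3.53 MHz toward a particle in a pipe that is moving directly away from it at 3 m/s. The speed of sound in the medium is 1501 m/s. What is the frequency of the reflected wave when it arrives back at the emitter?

3.516 MHz

At the particle in a pipe (a moving observer), f₁ = f₀ · (v − u)/v = 3.53 × 1498/1501 ≈ 3.523 MHz.
The reflection then acts as a moving source: f₂ = f₁ · v/(v + u) ≈ 3.516 MHz.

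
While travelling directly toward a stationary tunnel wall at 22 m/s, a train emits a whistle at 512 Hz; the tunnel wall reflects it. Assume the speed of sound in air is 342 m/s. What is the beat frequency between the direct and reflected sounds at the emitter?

The tunnel wall receives the sound from a moving source: f₁ = f₀ · v/(v − v_e) = 512 × 342/320 ≈ 547.2 Hz.
On the return leg the train is a moving observer: f₂ = f₁ · (v + v_e)/v = 547.2 × 364/342 ≈ 582.4 Hz.
Beat against the emitted tone: |f₂ − f₀| = 2v_e·f₀/(v − v_e) = 2 × 22 × 512/320 ≈ 70 Hz.

70 Hz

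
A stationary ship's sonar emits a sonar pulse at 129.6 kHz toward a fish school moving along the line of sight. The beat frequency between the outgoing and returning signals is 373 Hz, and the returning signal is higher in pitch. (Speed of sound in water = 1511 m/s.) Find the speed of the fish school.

2.17 m/s

Double Doppler shift off a moving reflector: f₂ = f₀ · (v + u)/(v − u) (u > 0 toward emitter).
Returning signal is higher, so f₂ = f₀ + Δf = 129600 + 373 = 129973 Hz.
Rearranging, u = v · (f₂ − f₀)/(f₂ + f₀) = 1511 × 373/259573 ≈ 2.17 m/s.
So the fish school is moving at 2.17 m/s toward the emitter.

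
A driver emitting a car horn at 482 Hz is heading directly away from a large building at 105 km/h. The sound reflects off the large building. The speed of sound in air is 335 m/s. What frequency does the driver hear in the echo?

105 km/h = 29.17 m/s.
The large building receives the sound from a moving source: f₁ = f₀ · v/(v + v_e) = 482 × 335/364.17 ≈ 443 Hz.
On the return leg the driver is a moving observer: f₂ = f₁ · (v − v_e)/v = 443 × 305.83/335 ≈ 405 Hz.

405 Hz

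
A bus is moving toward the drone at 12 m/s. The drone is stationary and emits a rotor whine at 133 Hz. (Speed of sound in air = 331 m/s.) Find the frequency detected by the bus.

Moving observer, stationary source: f' = f · (v + v_o)/v.
f' = 133 × (331 + 12)/331 = 133 × 343/331 ≈ 138 Hz.

138 Hz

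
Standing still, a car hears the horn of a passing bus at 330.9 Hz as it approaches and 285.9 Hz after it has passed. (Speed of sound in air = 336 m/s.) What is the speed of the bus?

f₁/f₂ = (v + v_s)/(v − v_s), so v_s = v · (f₁ − f₂)/(f₁ + f₂).
v_s = 336 × (330.9 − 285.9)/(330.9 + 285.9) = 336 × 45.0/616.8 ≈ 24.5 m/s.

24.5 m/s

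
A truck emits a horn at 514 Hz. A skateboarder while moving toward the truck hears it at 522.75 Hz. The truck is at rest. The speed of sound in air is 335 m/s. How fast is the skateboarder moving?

5.7 m/s

f' = f · (v + v_o)/v ⇒ v_o = v · |f'/f − 1|.
v_o = 335 × |522.75/514 − 1| = 335 × 0.01702 ≈ 5.7 m/s.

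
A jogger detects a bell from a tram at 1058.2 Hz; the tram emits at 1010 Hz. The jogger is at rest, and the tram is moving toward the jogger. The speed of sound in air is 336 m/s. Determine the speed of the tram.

15.3 m/s

f' = f · v/(v − v_s) ⇒ v_s = v · |1 − f/f'|.
v_s = 336 × |1 − 1010/1058.2| = 336 × 0.04555 ≈ 15.3 m/s.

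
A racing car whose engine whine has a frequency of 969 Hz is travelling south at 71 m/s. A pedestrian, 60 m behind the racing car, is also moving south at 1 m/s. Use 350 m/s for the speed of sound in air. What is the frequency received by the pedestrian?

808 Hz

The pedestrian is behind, so the racing car is moving away from it while the pedestrian is moving toward the racing car.
Both move, so f' = f · (v + v_o)/(v + v_s).
f' = 969 × (350 + 1)/(350 + 71) = 969 × 351/421 ≈ 808 Hz.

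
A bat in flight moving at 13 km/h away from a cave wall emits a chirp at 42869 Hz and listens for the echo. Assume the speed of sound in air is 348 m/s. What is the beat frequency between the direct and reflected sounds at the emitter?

13 km/h = 3.611 m/s.
The cave wall receives the sound from a moving source: f₁ = f₀ · v/(v + v_e) = 42869 × 348/351.61 ≈ 42429 Hz.
On the return leg the bat in flight is a moving observer: f₂ = f₁ · (v − v_e)/v = 42429 × 344.39/348 ≈ 41988 Hz.
Equivalently f₂ = f₀ · (v − v_e)/(v + v_e).
Beat against the emitted tone: |f₂ − f₀| = 2v_e·f₀/(v + v_e) = 2 × 3.611 × 42869/351.61 ≈ 881 Hz.

881 Hz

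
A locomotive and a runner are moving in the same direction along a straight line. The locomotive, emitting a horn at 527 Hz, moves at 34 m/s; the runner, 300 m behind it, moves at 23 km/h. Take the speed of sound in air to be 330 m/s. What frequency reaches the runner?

23 km/h = 6.389 m/s.
The runner is behind, so the locomotive is moving away from it while the runner is moving toward the locomotive.
General Doppler shift: f' = f · (v + v_o)/(v + v_s).
f' = 527 × (330 + 6.389)/(330 + 34) = 527 × 336.39/364 ≈ 487 Hz.

487 Hz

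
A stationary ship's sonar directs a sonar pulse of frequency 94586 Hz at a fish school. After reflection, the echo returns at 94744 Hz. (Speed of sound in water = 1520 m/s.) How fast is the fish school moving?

Double Doppler shift off a moving reflector: f₂ = f₀ · (v + u)/(v − u) (u > 0 toward emitter).
Rearranging, u = v · (f₂ − f₀)/(f₂ + f₀) = 1520 × 158/189330 ≈ 1.27 m/s.
So the fish school is moving at 1.27 m/s toward the emitter.

1.27 m/s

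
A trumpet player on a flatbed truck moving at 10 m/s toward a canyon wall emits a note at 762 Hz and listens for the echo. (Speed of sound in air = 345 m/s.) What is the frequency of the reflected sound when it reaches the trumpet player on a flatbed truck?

807 Hz

The canyon wall receives the sound from a moving source: f₁ = f₀ · v/(v − v_e) = 762 × 345/335 ≈ 785 Hz.
On the return leg the trumpet player on a flatbed truck is a moving observer: f₂ = f₁ · (v + v_e)/v = 785 × 355/345 ≈ 807 Hz.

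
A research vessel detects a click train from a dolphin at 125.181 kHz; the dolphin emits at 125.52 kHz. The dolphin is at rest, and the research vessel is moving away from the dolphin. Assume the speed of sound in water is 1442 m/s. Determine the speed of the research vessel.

3.9 m/s

f' = f · (v − v_o)/v ⇒ v_o = v · |f'/f − 1|.
v_o = 1442 × |125.181/125.52 − 1| = 1442 × 0.002701 ≈ 3.9 m/s.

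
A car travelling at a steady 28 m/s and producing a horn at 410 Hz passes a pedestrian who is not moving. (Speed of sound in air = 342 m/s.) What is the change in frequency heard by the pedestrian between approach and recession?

67.6 Hz

Approaching: f₁ = f · v/(v − v_s) = 410 × 342/314 ≈ 446.6 Hz.
Receding: f₂ = f · v/(v + v_s) = 410 × 342/370 ≈ 379.0 Hz.
Drop: f₁ − f₂ = 2f·v·v_s/(v² − v_s²) = 2 × 410 × 342 × 28/(342² − 28²) ≈ 67.6 Hz.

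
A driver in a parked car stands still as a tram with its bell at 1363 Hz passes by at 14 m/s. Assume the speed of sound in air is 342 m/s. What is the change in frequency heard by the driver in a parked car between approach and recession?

112 Hz

Approaching: f₁ = f · v/(v − v_s) = 1363 × 342/328 ≈ 1421 Hz.
Receding: f₂ = f · v/(v + v_s) = 1363 × 342/356 ≈ 1309 Hz.
Drop: f₁ − f₂ = 2f·v·v_s/(v² − v_s²) = 2 × 1363 × 342 × 14/(342² − 14²) ≈ 112 Hz.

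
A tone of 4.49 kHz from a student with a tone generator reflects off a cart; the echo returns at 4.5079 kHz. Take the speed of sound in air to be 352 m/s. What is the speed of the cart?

0.70 m/s

Double Doppler shift off a moving reflector: f₂ = f₀ · (v + u)/(v − u) (u > 0 toward emitter).
Rearranging, u = v · (f₂ − f₀)/(f₂ + f₀) = 352 × 0.0179/8.9979 ≈ 0.70 m/s.
So the cart is moving at 0.70 m/s toward the emitter.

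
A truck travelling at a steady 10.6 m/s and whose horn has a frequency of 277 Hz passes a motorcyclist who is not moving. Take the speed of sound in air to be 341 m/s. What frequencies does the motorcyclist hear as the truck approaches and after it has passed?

286 Hz approaching; 269 Hz receding

Approaching: f₁ = f · v/(v − v_s) = 277 × 341/330.4 ≈ 286 Hz.
Receding: f₂ = f · v/(v + v_s) = 277 × 341/351.6 ≈ 269 Hz.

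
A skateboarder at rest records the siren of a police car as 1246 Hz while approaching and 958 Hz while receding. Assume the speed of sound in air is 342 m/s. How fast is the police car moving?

f₁/f₂ = (v + v_s)/(v − v_s), so v_s = v · (f₁ − f₂)/(f₁ + f₂).
v_s = 342 × (1246 − 958)/(1246 + 958) = 342 × 288/2204 ≈ 45 m/s.

45 m/s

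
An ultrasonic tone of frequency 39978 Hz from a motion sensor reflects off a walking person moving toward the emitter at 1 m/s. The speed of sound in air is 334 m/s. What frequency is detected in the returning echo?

40218 Hz

At the walking person (a moving observer), f₁ = f₀ · (v + u)/v = 39978 × 335/334 ≈ 40098 Hz.
On reflection it acts as a source moving toward the stationary detector: f₂ = f₁ · v/(v − u) = 40098 × 334/333 ≈ 40218 Hz.
Equivalently f₂ = f₀ · (v + u)/(v − u).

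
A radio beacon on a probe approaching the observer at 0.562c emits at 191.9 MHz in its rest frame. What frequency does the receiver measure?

Relativistic Doppler for frequency: f' = f₀ · √((1 + β)/(1 − β)).
f' = 191.9 × √(1.5620/0.4380) = 191.9 × 1.88844 ≈ 362.4 MHz.

362.4 MHz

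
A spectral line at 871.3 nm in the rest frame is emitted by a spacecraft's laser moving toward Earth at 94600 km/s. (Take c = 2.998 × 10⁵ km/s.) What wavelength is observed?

β = v/c = 94600/299800 = 0.3155.
Relativistic Doppler for wavelength: λ' = λ₀ · √((1 − β)/(1 + β)).
λ' = 871.3 × √(0.6845/1.3155) = 871.3 × 0.72131 ≈ 628.5 nm.

628.5 nm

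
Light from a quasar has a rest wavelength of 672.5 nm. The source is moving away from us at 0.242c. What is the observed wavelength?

860.8 nm

Relativistic Doppler for wavelength: λ' = λ₀ · √((1 + β)/(1 − β)).
λ' = 672.5 × √(1.2420/0.7580) = 672.5 × 1.28005 ≈ 860.8 nm.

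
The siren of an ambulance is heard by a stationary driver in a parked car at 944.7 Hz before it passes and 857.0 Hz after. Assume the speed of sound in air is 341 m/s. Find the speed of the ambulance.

16.6 m/s

f₁/f₂ = (v + v_s)/(v − v_s), so v_s = v · (f₁ − f₂)/(f₁ + f₂).
v_s = 341 × (944.7 − 857.0)/(944.7 + 857.0) = 341 × 87.7/1801.7 ≈ 16.6 m/s.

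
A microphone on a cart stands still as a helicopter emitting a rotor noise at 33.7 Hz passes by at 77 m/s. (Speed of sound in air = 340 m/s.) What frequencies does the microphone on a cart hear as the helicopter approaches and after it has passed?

43.6 Hz approaching; 27.5 Hz receding

Approaching: f₁ = f · v/(v − v_s) = 33.7 × 340/263 ≈ 43.6 Hz.
Receding: f₂ = f · v/(v + v_s) = 33.7 × 340/417 ≈ 27.5 Hz.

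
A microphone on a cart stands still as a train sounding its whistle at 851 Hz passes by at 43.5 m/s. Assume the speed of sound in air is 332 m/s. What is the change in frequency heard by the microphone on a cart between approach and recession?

227 Hz

Approaching: f₁ = f · v/(v − v_s) = 851 × 332/288.5 ≈ 979 Hz.
Receding: f₂ = f · v/(v + v_s) = 851 × 332/375.5 ≈ 752 Hz.
Drop: f₁ − f₂ = 2f·v·v_s/(v² − v_s²) = 2 × 851 × 332 × 43.5/(332² − 43.5²) ≈ 227 Hz.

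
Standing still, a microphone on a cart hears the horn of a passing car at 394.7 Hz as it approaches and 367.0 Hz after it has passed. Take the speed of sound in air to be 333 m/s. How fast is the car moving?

12.1 m/s

f₁/f₂ = (v + v_s)/(v − v_s), so v_s = v · (f₁ − f₂)/(f₁ + f₂).
v_s = 333 × (394.7 − 367.0)/(394.7 + 367.0) = 333 × 27.7/761.7 ≈ 12.1 m/s.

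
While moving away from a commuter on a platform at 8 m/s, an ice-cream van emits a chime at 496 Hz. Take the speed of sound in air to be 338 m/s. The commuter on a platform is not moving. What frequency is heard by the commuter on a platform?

Only the source moves, away from the listener, so f' = f · v/(v + v_s).
f' = 496 × 338/(338 + 8) = 496 × 338/346 ≈ 485 Hz.

485 Hz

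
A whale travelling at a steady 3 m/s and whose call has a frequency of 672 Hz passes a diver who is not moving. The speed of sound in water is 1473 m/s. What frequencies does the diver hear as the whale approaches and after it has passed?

Approaching: f₁ = f · v/(v − v_s) = 672 × 1473/1470 ≈ 673 Hz.
Receding: f₂ = f · v/(v + v_s) = 672 × 1473/1476 ≈ 671 Hz.

673 Hz approaching; 671 Hz receding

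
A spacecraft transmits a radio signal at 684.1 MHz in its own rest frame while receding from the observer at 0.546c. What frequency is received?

370.7 MHz

Relativistic Doppler for frequency: f' = f₀ · √((1 − β)/(1 + β)).
f' = 684.1 × √(0.4540/1.5460) = 684.1 × 0.54191 ≈ 370.7 MHz.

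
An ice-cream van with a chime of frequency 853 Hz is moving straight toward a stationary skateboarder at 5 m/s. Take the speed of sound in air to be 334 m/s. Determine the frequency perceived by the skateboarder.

With the source moving toward a stationary observer, f' = f · v/(v − v_s).
f' = 853 × 334/(334 − 5) = 853 × 334/329 ≈ 866 Hz.

866 Hz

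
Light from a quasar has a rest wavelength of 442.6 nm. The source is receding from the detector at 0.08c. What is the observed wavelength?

479.5 nm

Relativistic Doppler for wavelength: λ' = λ₀ · √((1 + β)/(1 − β)).
λ' = 442.6 × √(1.0800/0.9200) = 442.6 × 1.08347 ≈ 479.5 nm.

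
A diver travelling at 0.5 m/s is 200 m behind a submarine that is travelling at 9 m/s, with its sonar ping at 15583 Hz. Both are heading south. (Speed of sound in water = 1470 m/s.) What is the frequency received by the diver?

The diver is behind, so the submarine is moving away from it while the diver is moving toward the submarine.
With source receding and observer approaching, f' = f · (v + v_o)/(v + v_s).
f' = 15583 × (1470 + 0.5)/(1470 + 9) = 15583 × 1470.5/1479 ≈ 15493 Hz.

15493 Hz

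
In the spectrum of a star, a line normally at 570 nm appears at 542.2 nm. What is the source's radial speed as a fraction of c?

0.050c

λ'/λ₀ = 0.9512 < 1 (blueshift), so the source is approaching.
λ'/λ₀ = √((1 − β)/(1 + β)) for an approaching source ⇒ β = (1 − r²)/(1 + r²) with r = λ'/λ₀.
β = (1 − 0.9048)/(1 + 0.9048) ≈ 0.050.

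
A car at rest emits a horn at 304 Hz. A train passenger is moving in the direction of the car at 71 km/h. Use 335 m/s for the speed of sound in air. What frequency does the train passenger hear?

322 Hz

71 km/h = 19.72 m/s.
Only the observer moves, toward the source, so f' = f · (v + v_o)/v.
f' = 304 × (335 + 19.72)/335 = 304 × 354.72/335 ≈ 322 Hz.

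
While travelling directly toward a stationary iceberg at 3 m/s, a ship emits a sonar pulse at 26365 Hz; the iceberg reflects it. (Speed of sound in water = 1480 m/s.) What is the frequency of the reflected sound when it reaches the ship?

26472 Hz

The iceberg receives the sound from a moving source: f₁ = f₀ · v/(v − v_e) = 26365 × 1480/1477 ≈ 26419 Hz.
On the return leg the ship is a moving observer: f₂ = f₁ · (v + v_e)/v = 26419 × 1483/1480 ≈ 26472 Hz.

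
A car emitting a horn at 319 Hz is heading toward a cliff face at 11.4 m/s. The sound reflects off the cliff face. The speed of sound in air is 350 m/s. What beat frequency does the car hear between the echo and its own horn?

The cliff face receives the sound from a moving source: f₁ = f₀ · v/(v − v_e) = 319 × 350/338.6 ≈ 329.7 Hz.
On the return leg the car is a moving observer: f₂ = f₁ · (v + v_e)/v = 329.7 × 361.4/350 ≈ 340.5 Hz.
Equivalently f₂ = f₀ · (v + v_e)/(v − v_e).
Beat against the emitted tone: |f₂ − f₀| = 2v_e·f₀/(v − v_e) = 2 × 11.4 × 319/338.6 ≈ 21.5 Hz.

21.5 Hz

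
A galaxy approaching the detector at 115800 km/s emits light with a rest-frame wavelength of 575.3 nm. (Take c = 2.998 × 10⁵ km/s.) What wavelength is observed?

β = v/c = 115800/299800 = 0.3863.
Relativistic Doppler for wavelength: λ' = λ₀ · √((1 − β)/(1 + β)).
λ' = 575.3 × √(0.6137/1.3863) = 575.3 × 0.66538 ≈ 382.8 nm.

382.8 nm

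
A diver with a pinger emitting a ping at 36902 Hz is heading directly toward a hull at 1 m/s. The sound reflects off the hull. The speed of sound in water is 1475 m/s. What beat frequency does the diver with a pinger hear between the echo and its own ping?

50.1 Hz

The hull receives the sound from a moving source: f₁ = f₀ · v/(v − v_e) = 36902 × 1475/1474 ≈ 36927.0 Hz.
On the return leg the diver with a pinger is a moving observer: f₂ = f₁ · (v + v_e)/v = 36927.0 × 1476/1475 ≈ 36952.1 Hz.
Equivalently f₂ = f₀ · (v + v_e)/(v − v_e).
Beat against the emitted tone: |f₂ − f₀| = 2v_e·f₀/(v − v_e) = 2 × 1 × 36902/1474 ≈ 50.1 Hz.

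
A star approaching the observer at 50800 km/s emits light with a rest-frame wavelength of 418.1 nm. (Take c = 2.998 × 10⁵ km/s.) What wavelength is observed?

β = v/c = 50800/299800 = 0.1694.
Relativistic Doppler for wavelength: λ' = λ₀ · √((1 − β)/(1 + β)).
λ' = 418.1 × √(0.8306/1.1694) = 418.1 × 0.84274 ≈ 352.3 nm.

352.3 nm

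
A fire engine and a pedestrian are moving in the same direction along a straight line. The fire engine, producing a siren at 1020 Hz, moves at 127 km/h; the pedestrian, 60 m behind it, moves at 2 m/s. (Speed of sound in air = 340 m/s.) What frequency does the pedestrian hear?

930 Hz

127 km/h = 35.28 m/s.
The pedestrian is behind, so the fire engine is moving away from it while the pedestrian is moving toward the fire engine.
With source receding and observer approaching, f' = f · (v + v_o)/(v + v_s).
f' = 1020 × (340 + 2)/(340 + 35.28) = 1020 × 342/375.28 ≈ 930 Hz.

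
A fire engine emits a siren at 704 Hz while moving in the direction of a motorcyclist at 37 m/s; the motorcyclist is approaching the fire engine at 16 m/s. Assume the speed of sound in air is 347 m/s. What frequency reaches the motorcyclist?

General Doppler shift: f' = f · (v + v_o)/(v − v_s).
f' = 704 × (347 + 16)/(347 − 37) = 704 × 363/310 ≈ 824 Hz.

824 Hz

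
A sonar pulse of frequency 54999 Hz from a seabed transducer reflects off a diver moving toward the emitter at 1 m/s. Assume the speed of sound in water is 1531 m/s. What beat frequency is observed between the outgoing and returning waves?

At the diver (a moving observer), f₁ = f₀ · (v + u)/v = 54999 × 1532/1531 ≈ 55034.9 Hz.
On reflection it acts as a source moving toward the stationary detector: f₂ = f₁ · v/(v − u) = 55034.9 × 1531/1530 ≈ 55070.9 Hz.
Equivalently f₂ = f₀ · (v + u)/(v − u).
Beat frequency: |f₂ − f₀| = 2u·f₀/(v − u) = 2 × 1 × 54999/1530 ≈ 72 Hz.

72 Hz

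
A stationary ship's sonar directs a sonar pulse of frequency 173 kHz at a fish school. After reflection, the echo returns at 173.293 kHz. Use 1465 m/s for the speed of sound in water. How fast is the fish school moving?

Double Doppler shift off a moving reflector: f₂ = f₀ · (v + u)/(v − u) (u > 0 toward emitter).
Rearranging, u = v · (f₂ − f₀)/(f₂ + f₀) = 1465 × 0.293/346.293 ≈ 1.24 m/s.
So the fish school is moving at 1.24 m/s toward the emitter.

1.24 m/s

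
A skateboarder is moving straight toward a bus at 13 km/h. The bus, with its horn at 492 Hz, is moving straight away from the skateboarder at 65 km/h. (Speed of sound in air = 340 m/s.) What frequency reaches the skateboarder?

65 km/h = 18.06 m/s; 13 km/h = 3.611 m/s.
Both move, so f' = f · (v + v_o)/(v + v_s).
f' = 492 × (340 + 3.611)/(340 + 18.06) = 492 × 343.61/358.06 ≈ 472 Hz.

472 Hz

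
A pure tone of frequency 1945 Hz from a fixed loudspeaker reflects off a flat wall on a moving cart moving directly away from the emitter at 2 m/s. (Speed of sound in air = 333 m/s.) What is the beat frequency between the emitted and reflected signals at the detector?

23.2 Hz

The flat wall on a moving cart first receives the wave as a moving observer: f₁ = f₀ · (v − u)/v = 1945 × (333 − 2)/333 ≈ 1933.3 Hz.
On reflection it acts as a source moving away from the stationary detector: f₂ = f₁ · v/(v + u) = 1933.3 × 333/335 ≈ 1921.8 Hz.
Beat frequency: |f₂ − f₀| = 2u·f₀/(v + u) = 2 × 2 × 1945/335 ≈ 23.2 Hz.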